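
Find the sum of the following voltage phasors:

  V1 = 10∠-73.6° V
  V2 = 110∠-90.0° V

Step 1 — Convert each phasor to rectangular form:
  V1 = 10·(cos(-73.6°) + j·sin(-73.6°)) = 2.823 - j9.593 V
  V2 = 110·(cos(-90.0°) + j·sin(-90.0°)) = 0 - j110 V
Step 2 — Sum components: V_total = 2.823 - j119.6 V.
Step 3 — Convert to polar: |V_total| = 119.6 V, ∠V_total = -88.6°.

V_total = 119.6∠-88.6° V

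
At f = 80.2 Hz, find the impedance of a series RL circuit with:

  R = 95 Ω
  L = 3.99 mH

Step 1 — Angular frequency: ω = 2π·f = 2π·80.2 = 503.9 rad/s.
Step 2 — Component impedances:
  R: Z = R = 95 Ω
  L: Z = jωL = j·503.9·0.00399 = 0 + j2.011 Ω
Step 3 — Series combination: Z_total = R + L = 95 + j2.011 Ω = 95.02∠1.2° Ω.

Z = 95 + j2.011 Ω = 95.02∠1.2° Ω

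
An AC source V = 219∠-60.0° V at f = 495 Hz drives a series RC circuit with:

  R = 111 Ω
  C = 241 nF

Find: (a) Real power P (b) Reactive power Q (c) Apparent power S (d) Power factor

Step 1 — Angular frequency: ω = 2π·f = 2π·495 = 3110 rad/s.
Step 2 — Component impedances:
  R: Z = R = 111 Ω
  C: Z = 1/(jωC) = -j/(ω·C) = 0 - j1334 Ω
Step 3 — Series combination: Z_total = R + C = 111 - j1334 Ω = 1339∠-85.2° Ω.
Step 4 — Source phasor: V = 219∠-60.0° V = 109.5 - j189.7 V.
Step 5 — Current: I = V / Z = 0.148 + j0.06977 A = 0.1636∠25.2° A.
Step 6 — Complex power: S = V·I* = 2.97 - j35.7 VA.
Step 7 — Real power: P = Re(S) = 2.97 W.
Step 8 — Reactive power: Q = Im(S) = -35.7 VAR.
Step 9 — Apparent power: |S| = 35.83 VA.
Step 10 — Power factor: PF = P/|S| = 0.08291 (leading).

(a) P = 2.97 W  (b) Q = -35.7 VAR  (c) S = 35.83 VA  (d) PF = 0.08291 (leading)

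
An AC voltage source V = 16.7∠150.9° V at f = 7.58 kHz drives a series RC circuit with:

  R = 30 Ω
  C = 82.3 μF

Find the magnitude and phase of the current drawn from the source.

Step 1 — Angular frequency: ω = 2π·f = 2π·7580 = 4.763e+04 rad/s.
Step 2 — Component impedances:
  R: Z = R = 30 Ω
  C: Z = 1/(jωC) = -j/(ω·C) = 0 - j0.2551 Ω
Step 3 — Series combination: Z_total = R + C = 30 - j0.2551 Ω = 30∠-0.5° Ω.
Step 4 — Source phasor: V = 16.7∠150.9° V = -14.59 + j8.122 V.
Step 5 — Ohm's law: I = V / Z_total = (-14.59 + j8.122) / (30 - j0.2551) = -0.4887 + j0.2666 A.
Step 6 — Convert to polar: |I| = 0.5566 A, ∠I = 151.4°.

I = 0.5566∠151.4° A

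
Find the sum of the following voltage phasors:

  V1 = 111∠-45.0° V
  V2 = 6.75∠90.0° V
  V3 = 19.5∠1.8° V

Step 1 — Convert each phasor to rectangular form:
  V1 = 111·(cos(-45.0°) + j·sin(-45.0°)) = 78.49 - j78.49 V
  V2 = 6.75·(cos(90.0°) + j·sin(90.0°)) = 0 + j6.75 V
  V3 = 19.5·(cos(1.8°) + j·sin(1.8°)) = 19.49 + j0.6125 V
Step 2 — Sum components: V_total = 97.98 - j71.13 V.
Step 3 — Convert to polar: |V_total| = 121.1 V, ∠V_total = -36.0°.

V_total = 121.1∠-36.0° V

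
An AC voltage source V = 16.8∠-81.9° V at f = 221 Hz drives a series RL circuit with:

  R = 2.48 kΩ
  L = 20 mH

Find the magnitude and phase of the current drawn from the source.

Step 1 — Angular frequency: ω = 2π·f = 2π·221 = 1389 rad/s.
Step 2 — Component impedances:
  R: Z = R = 2480 Ω
  L: Z = jωL = j·1389·0.02 = 0 + j27.77 Ω
Step 3 — Series combination: Z_total = R + L = 2480 + j27.77 Ω = 2480∠0.6° Ω.
Step 4 — Source phasor: V = 16.8∠-81.9° V = 2.367 - j16.63 V.
Step 5 — Ohm's law: I = V / Z_total = (2.367 - j16.63) / (2480 + j27.77) = 0.0008793 - j0.006716 A.
Step 6 — Convert to polar: |I| = 0.006774 A, ∠I = -82.5°.

I = 0.006774∠-82.5° A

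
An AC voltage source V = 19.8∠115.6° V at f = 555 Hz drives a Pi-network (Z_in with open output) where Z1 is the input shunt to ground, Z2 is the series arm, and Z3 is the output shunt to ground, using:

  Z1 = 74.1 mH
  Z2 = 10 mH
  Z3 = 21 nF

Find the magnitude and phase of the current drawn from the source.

Step 1 — Angular frequency: ω = 2π·f = 2π·555 = 3487 rad/s.
Step 2 — Component impedances:
  Z1: Z = jωL = j·3487·0.0741 = 0 + j258.4 Ω
  Z2: Z = jωL = j·3487·0.01 = 0 + j34.87 Ω
  Z3: Z = 1/(jωC) = -j/(ω·C) = 0 - j1.366e+04 Ω
Step 3 — With open output, the series arm Z2 and the output shunt Z3 appear in series to ground: Z2 + Z3 = 0 - j1.362e+04 Ω.
Step 4 — Parallel with input shunt Z1: Z_in = Z1 || (Z2 + Z3) = 0 + j263.4 Ω = 263.4∠90.0° Ω.
Step 5 — Source phasor: V = 19.8∠115.6° V = -8.555 + j17.86 V.
Step 6 — Ohm's law: I = V / Z_total = (-8.555 + j17.86) / (0 + j263.4) = 0.06779 + j0.03248 A.
Step 7 — Convert to polar: |I| = 0.07517 A, ∠I = 25.6°.

I = 0.07517∠25.6° A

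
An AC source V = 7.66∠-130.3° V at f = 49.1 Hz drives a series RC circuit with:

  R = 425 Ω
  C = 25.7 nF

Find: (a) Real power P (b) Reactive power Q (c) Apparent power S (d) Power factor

Step 1 — Angular frequency: ω = 2π·f = 2π·49.1 = 308.5 rad/s.
Step 2 — Component impedances:
  R: Z = R = 425 Ω
  C: Z = 1/(jωC) = -j/(ω·C) = 0 - j1.261e+05 Ω
Step 3 — Series combination: Z_total = R + C = 425 - j1.261e+05 Ω = 1.261e+05∠-89.8° Ω.
Step 4 — Source phasor: V = 7.66∠-130.3° V = -4.954 - j5.842 V.
Step 5 — Current: I = V / Z = 4.619e-05 - j3.944e-05 A = 6.073e-05∠-40.5° A.
Step 6 — Complex power: S = V·I* = 1.568e-06 - j0.0004652 VA.
Step 7 — Real power: P = Re(S) = 1.568e-06 W.
Step 8 — Reactive power: Q = Im(S) = -0.0004652 VAR.
Step 9 — Apparent power: |S| = 0.0004652 VA.
Step 10 — Power factor: PF = P/|S| = 0.00337 (leading).

(a) P = 1.568e-06 W  (b) Q = -0.0004652 VAR  (c) S = 0.0004652 VA  (d) PF = 0.00337 (leading)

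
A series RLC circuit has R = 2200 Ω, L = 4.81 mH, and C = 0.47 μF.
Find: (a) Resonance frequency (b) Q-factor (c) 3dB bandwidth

Step 1 — Resonance: ω₀ = 1/√(LC) = 1/√(0.00481·4.7e-07) = 2.103e+04 rad/s.
Step 2 — f₀ = ω₀/(2π) = 3347 Hz.
Step 3 — Series Q: Q = ω₀L/R = 2.103e+04·0.00481/2200 = 0.04598.
Step 4 — Bandwidth: Δω = ω₀/Q = 4.574e+05 rad/s; BW = Δω/(2π) = 7.279e+04 Hz.

(a) f₀ = 3347 Hz  (b) Q = 0.04598  (c) BW = 7.279e+04 Hz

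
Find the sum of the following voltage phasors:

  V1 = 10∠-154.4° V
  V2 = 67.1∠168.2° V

Step 1 — Convert each phasor to rectangular form:
  V1 = 10·(cos(-154.4°) + j·sin(-154.4°)) = -9.018 - j4.321 V
  V2 = 67.1·(cos(168.2°) + j·sin(168.2°)) = -65.68 + j13.72 V
Step 2 — Sum components: V_total = -74.7 + j9.401 V.
Step 3 — Convert to polar: |V_total| = 75.29 V, ∠V_total = 172.8°.

V_total = 75.29∠172.8° V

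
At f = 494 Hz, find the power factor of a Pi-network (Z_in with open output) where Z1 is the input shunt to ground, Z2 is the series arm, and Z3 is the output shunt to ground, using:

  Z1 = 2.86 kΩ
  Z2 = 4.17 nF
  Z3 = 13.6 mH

Step 1 — Angular frequency: ω = 2π·f = 2π·494 = 3104 rad/s.
Step 2 — Component impedances:
  Z1: Z = R = 2860 Ω
  Z2: Z = 1/(jωC) = -j/(ω·C) = 0 - j7.726e+04 Ω
  Z3: Z = jωL = j·3104·0.0136 = 0 + j42.21 Ω
Step 3 — With open output, the series arm Z2 and the output shunt Z3 appear in series to ground: Z2 + Z3 = 0 - j7.722e+04 Ω.
Step 4 — Parallel with input shunt Z1: Z_in = Z1 || (Z2 + Z3) = 2856 - j105.8 Ω = 2858∠-2.1° Ω.
Step 5 — Power factor: PF = cos(φ) = Re(Z)/|Z| = 2856/2858 = 0.9993.
Step 6 — Type: Im(Z) = -105.8 ⇒ leading (phase φ = -2.1°).

PF = 0.9993 (leading, φ = -2.1°)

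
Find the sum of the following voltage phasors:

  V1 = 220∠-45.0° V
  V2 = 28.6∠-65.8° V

Step 1 — Convert each phasor to rectangular form:
  V1 = 220·(cos(-45.0°) + j·sin(-45.0°)) = 155.6 - j155.6 V
  V2 = 28.6·(cos(-65.8°) + j·sin(-65.8°)) = 11.72 - j26.09 V
Step 2 — Sum components: V_total = 167.3 - j181.7 V.
Step 3 — Convert to polar: |V_total| = 246.9 V, ∠V_total = -47.4°.

V_total = 246.9∠-47.4° V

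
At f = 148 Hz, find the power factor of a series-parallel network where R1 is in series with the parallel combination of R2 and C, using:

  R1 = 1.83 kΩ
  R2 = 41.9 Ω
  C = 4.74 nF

Step 1 — Angular frequency: ω = 2π·f = 2π·148 = 929.9 rad/s.
Step 2 — Component impedances:
  R1: Z = R = 1830 Ω
  R2: Z = R = 41.9 Ω
  C: Z = 1/(jωC) = -j/(ω·C) = 0 - j2.269e+05 Ω
Step 3 — Parallel branch: R2 || C = 1/(1/R2 + 1/C) = 41.9 - j0.007738 Ω.
Step 4 — Series with R1: Z_total = R1 + (R2 || C) = 1872 - j0.007738 Ω = 1872∠-0.0° Ω.
Step 5 — Power factor: PF = cos(φ) = Re(Z)/|Z| = 1872/1872 = 1.
Step 6 — Type: Im(Z) = -0.007738 ⇒ leading (phase φ = -0.0°).

PF = 1 (leading, φ = -0.0°)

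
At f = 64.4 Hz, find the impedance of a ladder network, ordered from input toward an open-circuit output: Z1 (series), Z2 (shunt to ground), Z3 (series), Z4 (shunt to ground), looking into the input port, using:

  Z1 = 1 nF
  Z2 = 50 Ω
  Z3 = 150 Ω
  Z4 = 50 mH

Step 1 — Angular frequency: ω = 2π·f = 2π·64.4 = 404.6 rad/s.
Step 2 — Component impedances:
  Z1: Z = 1/(jωC) = -j/(ω·C) = 0 - j2.471e+06 Ω
  Z2: Z = R = 50 Ω
  Z3: Z = R = 150 Ω
  Z4: Z = jωL = j·404.6·0.05 = 0 + j20.23 Ω
Step 3 — Ladder network (open output): work backward from the far end, alternating series and parallel combinations. Z_in = 37.63 - j2.471e+06 Ω = 2.471e+06∠-90.0° Ω.

Z = 37.63 - j2.471e+06 Ω = 2.471e+06∠-90.0° Ω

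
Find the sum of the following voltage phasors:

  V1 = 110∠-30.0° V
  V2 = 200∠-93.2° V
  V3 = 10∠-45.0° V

Step 1 — Convert each phasor to rectangular form:
  V1 = 110·(cos(-30.0°) + j·sin(-30.0°)) = 95.26 - j55 V
  V2 = 200·(cos(-93.2°) + j·sin(-93.2°)) = -11.16 - j199.7 V
  V3 = 10·(cos(-45.0°) + j·sin(-45.0°)) = 7.071 - j7.071 V
Step 2 — Sum components: V_total = 91.17 - j261.8 V.
Step 3 — Convert to polar: |V_total| = 277.2 V, ∠V_total = -70.8°.

V_total = 277.2∠-70.8° V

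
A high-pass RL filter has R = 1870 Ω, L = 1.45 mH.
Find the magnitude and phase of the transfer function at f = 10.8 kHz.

Step 1 — Angular frequency: ω = 2π·1.08e+04 = 6.786e+04 rad/s.
Step 2 — Transfer function: H(jω) = jωL/(R + jωL).
Step 3 — Numerator jωL = j·98.39; denominator R + jωL = 1870 + j98.39.
Step 4 — H = 0.002761 + j0.05247.
Step 5 — Magnitude: |H| = 0.05254 (-25.6 dB); phase: φ = 87.0°.

|H| = 0.05254 (-25.6 dB), φ = 87.0°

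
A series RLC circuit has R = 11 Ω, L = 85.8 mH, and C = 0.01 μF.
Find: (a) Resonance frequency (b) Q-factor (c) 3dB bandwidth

Step 1 — Resonance: ω₀ = 1/√(LC) = 1/√(0.0858·1e-08) = 3.414e+04 rad/s.
Step 2 — f₀ = ω₀/(2π) = 5433 Hz.
Step 3 — Series Q: Q = ω₀L/R = 3.414e+04·0.0858/11 = 266.3.
Step 4 — Bandwidth: Δω = ω₀/Q = 128.2 rad/s; BW = Δω/(2π) = 20.4 Hz.

(a) f₀ = 5433 Hz  (b) Q = 266.3  (c) BW = 20.4 Hz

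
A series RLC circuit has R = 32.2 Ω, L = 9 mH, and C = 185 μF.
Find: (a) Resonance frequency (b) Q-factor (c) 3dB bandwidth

Step 1 — Resonance: ω₀ = 1/√(LC) = 1/√(0.009·0.000185) = 775 rad/s.
Step 2 — f₀ = ω₀/(2π) = 123.3 Hz.
Step 3 — Series Q: Q = ω₀L/R = 775·0.009/32.2 = 0.2166.
Step 4 — Bandwidth: Δω = ω₀/Q = 3578 rad/s; BW = Δω/(2π) = 569.4 Hz.

(a) f₀ = 123.3 Hz  (b) Q = 0.2166  (c) BW = 569.4 Hz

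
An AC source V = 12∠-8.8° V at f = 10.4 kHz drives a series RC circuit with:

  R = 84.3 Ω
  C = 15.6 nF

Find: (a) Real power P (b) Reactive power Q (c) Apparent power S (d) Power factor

Step 1 — Angular frequency: ω = 2π·f = 2π·1.04e+04 = 6.535e+04 rad/s.
Step 2 — Component impedances:
  R: Z = R = 84.3 Ω
  C: Z = 1/(jωC) = -j/(ω·C) = 0 - j981 Ω
Step 3 — Series combination: Z_total = R + C = 84.3 - j981 Ω = 984.6∠-85.1° Ω.
Step 4 — Source phasor: V = 12∠-8.8° V = 11.86 - j1.836 V.
Step 5 — Current: I = V / Z = 0.002889 + j0.01184 A = 0.01219∠76.3° A.
Step 6 — Complex power: S = V·I* = 0.01252 - j0.1457 VA.
Step 7 — Real power: P = Re(S) = 0.01252 W.
Step 8 — Reactive power: Q = Im(S) = -0.1457 VAR.
Step 9 — Apparent power: |S| = 0.1463 VA.
Step 10 — Power factor: PF = P/|S| = 0.08562 (leading).

(a) P = 0.01252 W  (b) Q = -0.1457 VAR  (c) S = 0.1463 VA  (d) PF = 0.08562 (leading)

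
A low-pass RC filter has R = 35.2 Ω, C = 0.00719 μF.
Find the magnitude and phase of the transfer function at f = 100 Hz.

Step 1 — Angular frequency: ω = 2π·100 = 628.3 rad/s.
Step 2 — Transfer function: H(jω) = 1/(1 + jωRC).
Step 3 — Denominator: 1 + jωRC = 1 + j·628.3·35.2·7.19e-09 = 1 + j0.000159.
Step 4 — H = 1 - j0.000159.
Step 5 — Magnitude: |H| = 1 (-0.0 dB); phase: φ = -0.0°.

|H| = 1 (-0.0 dB), φ = -0.0°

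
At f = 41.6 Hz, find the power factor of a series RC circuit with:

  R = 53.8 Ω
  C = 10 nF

Step 1 — Angular frequency: ω = 2π·f = 2π·41.6 = 261.4 rad/s.
Step 2 — Component impedances:
  R: Z = R = 53.8 Ω
  C: Z = 1/(jωC) = -j/(ω·C) = 0 - j3.826e+05 Ω
Step 3 — Series combination: Z_total = R + C = 53.8 - j3.826e+05 Ω = 3.826e+05∠-90.0° Ω.
Step 4 — Power factor: PF = cos(φ) = Re(Z)/|Z| = 53.8/3.826e+05 = 0.0001406.
Step 5 — Type: Im(Z) = -3.826e+05 ⇒ leading (phase φ = -90.0°).

PF = 0.0001406 (leading, φ = -90.0°)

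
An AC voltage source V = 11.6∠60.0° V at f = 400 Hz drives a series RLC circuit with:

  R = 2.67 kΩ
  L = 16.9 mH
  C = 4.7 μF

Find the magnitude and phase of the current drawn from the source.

Step 1 — Angular frequency: ω = 2π·f = 2π·400 = 2513 rad/s.
Step 2 — Component impedances:
  R: Z = R = 2670 Ω
  L: Z = jωL = j·2513·0.0169 = 0 + j42.47 Ω
  C: Z = 1/(jωC) = -j/(ω·C) = 0 - j84.66 Ω
Step 3 — Series combination: Z_total = R + L + C = 2670 - j42.18 Ω = 2670∠-0.9° Ω.
Step 4 — Source phasor: V = 11.6∠60.0° V = 5.8 + j10.05 V.
Step 5 — Ohm's law: I = V / Z_total = (5.8 + j10.05) / (2670 - j42.18) = 0.002112 + j0.003796 A.
Step 6 — Convert to polar: |I| = 0.004344 A, ∠I = 60.9°.

I = 0.004344∠60.9° A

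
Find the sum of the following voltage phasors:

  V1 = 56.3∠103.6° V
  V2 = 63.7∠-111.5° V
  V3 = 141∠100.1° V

Step 1 — Convert each phasor to rectangular form:
  V1 = 56.3·(cos(103.6°) + j·sin(103.6°)) = -13.24 + j54.72 V
  V2 = 63.7·(cos(-111.5°) + j·sin(-111.5°)) = -23.35 - j59.27 V
  V3 = 141·(cos(100.1°) + j·sin(100.1°)) = -24.73 + j138.8 V
Step 2 — Sum components: V_total = -61.31 + j134.3 V.
Step 3 — Convert to polar: |V_total| = 147.6 V, ∠V_total = 114.5°.

V_total = 147.6∠114.5° V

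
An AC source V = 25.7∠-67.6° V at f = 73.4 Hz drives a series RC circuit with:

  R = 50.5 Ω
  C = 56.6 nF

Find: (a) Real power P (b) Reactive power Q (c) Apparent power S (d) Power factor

Step 1 — Angular frequency: ω = 2π·f = 2π·73.4 = 461.2 rad/s.
Step 2 — Component impedances:
  R: Z = R = 50.5 Ω
  C: Z = 1/(jωC) = -j/(ω·C) = 0 - j3.831e+04 Ω
Step 3 — Series combination: Z_total = R + C = 50.5 - j3.831e+04 Ω = 3.831e+04∠-89.9° Ω.
Step 4 — Source phasor: V = 25.7∠-67.6° V = 9.794 - j23.76 V.
Step 5 — Current: I = V / Z = 0.0006206 + j0.0002548 A = 0.0006708∠22.3° A.
Step 6 — Complex power: S = V·I* = 2.273e-05 - j0.01724 VA.
Step 7 — Real power: P = Re(S) = 2.273e-05 W.
Step 8 — Reactive power: Q = Im(S) = -0.01724 VAR.
Step 9 — Apparent power: |S| = 0.01724 VA.
Step 10 — Power factor: PF = P/|S| = 0.001318 (leading).

(a) P = 2.273e-05 W  (b) Q = -0.01724 VAR  (c) S = 0.01724 VA  (d) PF = 0.001318 (leading)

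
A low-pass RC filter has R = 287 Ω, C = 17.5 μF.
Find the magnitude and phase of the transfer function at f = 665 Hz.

Step 1 — Angular frequency: ω = 2π·665 = 4178 rad/s.
Step 2 — Transfer function: H(jω) = 1/(1 + jωRC).
Step 3 — Denominator: 1 + jωRC = 1 + j·4178·287·1.75e-05 = 1 + j20.99.
Step 4 — H = 0.002266 - j0.04754.
Step 5 — Magnitude: |H| = 0.0476 (-26.4 dB); phase: φ = -87.3°.

|H| = 0.0476 (-26.4 dB), φ = -87.3°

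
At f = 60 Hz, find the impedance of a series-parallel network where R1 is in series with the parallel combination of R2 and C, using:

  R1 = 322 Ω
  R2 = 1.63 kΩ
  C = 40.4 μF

Step 1 — Angular frequency: ω = 2π·f = 2π·60 = 377 rad/s.
Step 2 — Component impedances:
  R1: Z = R = 322 Ω
  R2: Z = R = 1630 Ω
  C: Z = 1/(jωC) = -j/(ω·C) = 0 - j65.66 Ω
Step 3 — Parallel branch: R2 || C = 1/(1/R2 + 1/C) = 2.64 - j65.55 Ω.
Step 4 — Series with R1: Z_total = R1 + (R2 || C) = 324.6 - j65.55 Ω = 331.2∠-11.4° Ω.

Z = 324.6 - j65.55 Ω = 331.2∠-11.4° Ω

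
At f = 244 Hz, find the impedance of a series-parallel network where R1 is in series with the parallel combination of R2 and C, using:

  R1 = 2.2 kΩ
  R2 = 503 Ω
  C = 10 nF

Step 1 — Angular frequency: ω = 2π·f = 2π·244 = 1533 rad/s.
Step 2 — Component impedances:
  R1: Z = R = 2200 Ω
  R2: Z = R = 503 Ω
  C: Z = 1/(jωC) = -j/(ω·C) = 0 - j6.523e+04 Ω
Step 3 — Parallel branch: R2 || C = 1/(1/R2 + 1/C) = 503 - j3.879 Ω.
Step 4 — Series with R1: Z_total = R1 + (R2 || C) = 2703 - j3.879 Ω = 2703∠-0.1° Ω.

Z = 2703 - j3.879 Ω = 2703∠-0.1° Ω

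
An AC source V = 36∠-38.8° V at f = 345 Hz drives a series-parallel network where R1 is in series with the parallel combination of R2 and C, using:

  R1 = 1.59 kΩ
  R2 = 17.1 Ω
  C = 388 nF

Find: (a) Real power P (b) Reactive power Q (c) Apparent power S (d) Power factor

Step 1 — Angular frequency: ω = 2π·f = 2π·345 = 2168 rad/s.
Step 2 — Component impedances:
  R1: Z = R = 1590 Ω
  R2: Z = R = 17.1 Ω
  C: Z = 1/(jωC) = -j/(ω·C) = 0 - j1189 Ω
Step 3 — Parallel branch: R2 || C = 1/(1/R2 + 1/C) = 17.1 - j0.2459 Ω.
Step 4 — Series with R1: Z_total = R1 + (R2 || C) = 1607 - j0.2459 Ω = 1607∠-0.0° Ω.
Step 5 — Source phasor: V = 36∠-38.8° V = 28.06 - j22.56 V.
Step 6 — Current: I = V / Z = 0.01746 - j0.01403 A = 0.0224∠-38.8° A.
Step 7 — Complex power: S = V·I* = 0.8064 - j0.0001234 VA.
Step 8 — Real power: P = Re(S) = 0.8064 W.
Step 9 — Reactive power: Q = Im(S) = -0.0001234 VAR.
Step 10 — Apparent power: |S| = 0.8064 VA.
Step 11 — Power factor: PF = P/|S| = 1 (leading).

(a) P = 0.8064 W  (b) Q = -0.0001234 VAR  (c) S = 0.8064 VA  (d) PF = 1 (leading)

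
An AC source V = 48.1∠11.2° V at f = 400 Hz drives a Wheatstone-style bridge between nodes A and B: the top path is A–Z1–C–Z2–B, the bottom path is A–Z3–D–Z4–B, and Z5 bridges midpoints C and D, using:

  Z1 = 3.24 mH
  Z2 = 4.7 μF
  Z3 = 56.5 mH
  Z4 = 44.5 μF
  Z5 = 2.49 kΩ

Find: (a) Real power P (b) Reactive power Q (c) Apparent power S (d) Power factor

Step 1 — Angular frequency: ω = 2π·f = 2π·400 = 2513 rad/s.
Step 2 — Component impedances:
  Z1: Z = jωL = j·2513·0.00324 = 0 + j8.143 Ω
  Z2: Z = 1/(jωC) = -j/(ω·C) = 0 - j84.66 Ω
  Z3: Z = jωL = j·2513·0.0565 = 0 + j142 Ω
  Z4: Z = 1/(jωC) = -j/(ω·C) = 0 - j8.941 Ω
  Z5: Z = R = 2490 Ω
Step 3 — Bridge requires nodal analysis (the Z5 bridge couples midpoints C and D, so the two paths cannot be reduced to a simple series/parallel combination). Setting node B to ground and injecting 1 A at node A, the 3-node admittance system at A, C, D solves to V_A = Z_AB = 17.76 - j178.3 Ω = 179.2∠-84.3° Ω.
Step 4 — Source phasor: V = 48.1∠11.2° V = 47.18 + j9.343 V.
Step 5 — Current: I = V / Z = -0.02579 + j0.2672 A = 0.2685∠95.5° A.
Step 6 — Complex power: S = V·I* = 1.28 - j12.85 VA.
Step 7 — Real power: P = Re(S) = 1.28 W.
Step 8 — Reactive power: Q = Im(S) = -12.85 VAR.
Step 9 — Apparent power: |S| = 12.91 VA.
Step 10 — Power factor: PF = P/|S| = 0.09911 (leading).

(a) P = 1.28 W  (b) Q = -12.85 VAR  (c) S = 12.91 VA  (d) PF = 0.09911 (leading)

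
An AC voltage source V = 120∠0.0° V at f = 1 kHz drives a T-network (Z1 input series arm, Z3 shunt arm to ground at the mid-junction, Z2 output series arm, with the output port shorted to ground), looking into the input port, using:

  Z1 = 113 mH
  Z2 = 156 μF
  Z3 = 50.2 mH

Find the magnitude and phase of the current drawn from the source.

Step 1 — Angular frequency: ω = 2π·f = 2π·1000 = 6283 rad/s.
Step 2 — Component impedances:
  Z1: Z = jωL = j·6283·0.113 = 0 + j710 Ω
  Z2: Z = 1/(jωC) = -j/(ω·C) = 0 - j1.02 Ω
  Z3: Z = jωL = j·6283·0.0502 = 0 + j315.4 Ω
Step 3 — With the output port shorted to ground, the output series arm Z2 runs from the junction to ground; the shunt arm Z3 also runs from the junction to ground. They appear in parallel: Z3 || Z2 = 0 - j1.024 Ω.
Step 4 — Series with input arm Z1: Z_in = Z1 + (Z3 || Z2) = 0 + j709 Ω = 709∠90.0° Ω.
Step 5 — Source phasor: V = 120∠0.0° V = 120 V.
Step 6 — Ohm's law: I = V / Z_total = (120) / (0 + j709) = 0 - j0.1693 A.
Step 7 — Convert to polar: |I| = 0.1693 A, ∠I = -90.0°.

I = 0.1693∠-90.0° A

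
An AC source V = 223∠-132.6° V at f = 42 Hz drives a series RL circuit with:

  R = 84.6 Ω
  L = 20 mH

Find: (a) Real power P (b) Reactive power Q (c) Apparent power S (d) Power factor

Step 1 — Angular frequency: ω = 2π·f = 2π·42 = 263.9 rad/s.
Step 2 — Component impedances:
  R: Z = R = 84.6 Ω
  L: Z = jωL = j·263.9·0.02 = 0 + j5.278 Ω
Step 3 — Series combination: Z_total = R + L = 84.6 + j5.278 Ω = 84.76∠3.6° Ω.
Step 4 — Source phasor: V = 223∠-132.6° V = -150.9 - j164.1 V.
Step 5 — Current: I = V / Z = -1.898 - j1.822 A = 2.631∠-136.2° A.
Step 6 — Complex power: S = V·I* = 585.5 + j36.53 VA.
Step 7 — Real power: P = Re(S) = 585.5 W.
Step 8 — Reactive power: Q = Im(S) = 36.53 VAR.
Step 9 — Apparent power: |S| = 586.7 VA.
Step 10 — Power factor: PF = P/|S| = 0.9981 (lagging).

(a) P = 585.5 W  (b) Q = 36.53 VAR  (c) S = 586.7 VA  (d) PF = 0.9981 (lagging)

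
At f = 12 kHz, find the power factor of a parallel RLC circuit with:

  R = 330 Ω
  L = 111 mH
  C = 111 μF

Step 1 — Angular frequency: ω = 2π·f = 2π·1.2e+04 = 7.54e+04 rad/s.
Step 2 — Component impedances:
  R: Z = R = 330 Ω
  L: Z = jωL = j·7.54e+04·0.111 = 0 + j8369 Ω
  C: Z = 1/(jωC) = -j/(ω·C) = 0 - j0.1195 Ω
Step 3 — Parallel combination: 1/Z_total = 1/R + 1/L + 1/C; Z_total = 4.326e-05 - j0.1195 Ω = 0.1195∠-90.0° Ω.
Step 4 — Power factor: PF = cos(φ) = Re(Z)/|Z| = 4.3264e-05/0.11949 = 0.0003621.
Step 5 — Type: Im(Z) = -0.1195 ⇒ leading (phase φ = -90.0°).

PF = 0.0003621 (leading, φ = -90.0°)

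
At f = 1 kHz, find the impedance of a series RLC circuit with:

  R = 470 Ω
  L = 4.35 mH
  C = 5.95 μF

Step 1 — Angular frequency: ω = 2π·f = 2π·1000 = 6283 rad/s.
Step 2 — Component impedances:
  R: Z = R = 470 Ω
  L: Z = jωL = j·6283·0.00435 = 0 + j27.33 Ω
  C: Z = 1/(jωC) = -j/(ω·C) = 0 - j26.75 Ω
Step 3 — Series combination: Z_total = R + L + C = 470 + j0.5831 Ω = 470∠0.1° Ω.

Z = 470 + j0.5831 Ω = 470∠0.1° Ω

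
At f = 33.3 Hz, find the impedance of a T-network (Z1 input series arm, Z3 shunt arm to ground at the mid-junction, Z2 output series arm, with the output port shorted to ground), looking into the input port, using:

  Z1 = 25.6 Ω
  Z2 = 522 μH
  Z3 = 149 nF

Step 1 — Angular frequency: ω = 2π·f = 2π·33.3 = 209.2 rad/s.
Step 2 — Component impedances:
  Z1: Z = R = 25.6 Ω
  Z2: Z = jωL = j·209.2·0.000522 = 0 + j0.1092 Ω
  Z3: Z = 1/(jωC) = -j/(ω·C) = 0 - j3.208e+04 Ω
Step 3 — With the output port shorted to ground, the output series arm Z2 runs from the junction to ground; the shunt arm Z3 also runs from the junction to ground. They appear in parallel: Z3 || Z2 = 0 + j0.1092 Ω.
Step 4 — Series with input arm Z1: Z_in = Z1 + (Z3 || Z2) = 25.6 + j0.1092 Ω = 25.6∠0.2° Ω.

Z = 25.6 + j0.1092 Ω = 25.6∠0.2° Ω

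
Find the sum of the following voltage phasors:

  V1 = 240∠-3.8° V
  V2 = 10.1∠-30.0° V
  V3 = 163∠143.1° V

Step 1 — Convert each phasor to rectangular form:
  V1 = 240·(cos(-3.8°) + j·sin(-3.8°)) = 239.5 - j15.91 V
  V2 = 10.1·(cos(-30.0°) + j·sin(-30.0°)) = 8.747 - j5.05 V
  V3 = 163·(cos(143.1°) + j·sin(143.1°)) = -130.3 + j97.87 V
Step 2 — Sum components: V_total = 117.9 + j76.91 V.
Step 3 — Convert to polar: |V_total| = 140.7 V, ∠V_total = 33.1°.

V_total = 140.7∠33.1° V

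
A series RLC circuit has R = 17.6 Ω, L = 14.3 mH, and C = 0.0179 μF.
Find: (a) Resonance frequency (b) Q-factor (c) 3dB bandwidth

Step 1 — Resonance: ω₀ = 1/√(LC) = 1/√(0.0143·1.79e-08) = 6.25e+04 rad/s.
Step 2 — f₀ = ω₀/(2π) = 9948 Hz.
Step 3 — Series Q: Q = ω₀L/R = 6.25e+04·0.0143/17.6 = 50.78.
Step 4 — Bandwidth: Δω = ω₀/Q = 1231 rad/s; BW = Δω/(2π) = 195.9 Hz.

(a) f₀ = 9948 Hz  (b) Q = 50.78  (c) BW = 195.9 Hz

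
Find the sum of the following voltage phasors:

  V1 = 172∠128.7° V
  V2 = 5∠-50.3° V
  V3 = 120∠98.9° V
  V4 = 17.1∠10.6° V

Step 1 — Convert each phasor to rectangular form:
  V1 = 172·(cos(128.7°) + j·sin(128.7°)) = -107.5 + j134.2 V
  V2 = 5·(cos(-50.3°) + j·sin(-50.3°)) = 3.194 - j3.847 V
  V3 = 120·(cos(98.9°) + j·sin(98.9°)) = -18.57 + j118.6 V
  V4 = 17.1·(cos(10.6°) + j·sin(10.6°)) = 16.81 + j3.146 V
Step 2 — Sum components: V_total = -106.1 + j252.1 V.
Step 3 — Convert to polar: |V_total| = 273.5 V, ∠V_total = 112.8°.

V_total = 273.5∠112.8° V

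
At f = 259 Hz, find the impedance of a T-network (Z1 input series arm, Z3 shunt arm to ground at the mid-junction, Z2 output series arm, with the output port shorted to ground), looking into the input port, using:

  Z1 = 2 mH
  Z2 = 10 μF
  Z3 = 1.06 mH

Step 1 — Angular frequency: ω = 2π·f = 2π·259 = 1627 rad/s.
Step 2 — Component impedances:
  Z1: Z = jωL = j·1627·0.002 = 0 + j3.255 Ω
  Z2: Z = 1/(jωC) = -j/(ω·C) = 0 - j61.45 Ω
  Z3: Z = jωL = j·1627·0.00106 = 0 + j1.725 Ω
Step 3 — With the output port shorted to ground, the output series arm Z2 runs from the junction to ground; the shunt arm Z3 also runs from the junction to ground. They appear in parallel: Z3 || Z2 = 0 + j1.775 Ω.
Step 4 — Series with input arm Z1: Z_in = Z1 + (Z3 || Z2) = 0 + j5.029 Ω = 5.029∠90.0° Ω.

Z = 0 + j5.029 Ω = 5.029∠90.0° Ω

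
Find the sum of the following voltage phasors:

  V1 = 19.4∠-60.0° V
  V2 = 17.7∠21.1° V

Step 1 — Convert each phasor to rectangular form:
  V1 = 19.4·(cos(-60.0°) + j·sin(-60.0°)) = 9.7 - j16.8 V
  V2 = 17.7·(cos(21.1°) + j·sin(21.1°)) = 16.51 + j6.372 V
Step 2 — Sum components: V_total = 26.21 - j10.43 V.
Step 3 — Convert to polar: |V_total| = 28.21 V, ∠V_total = -21.7°.

V_total = 28.21∠-21.7° V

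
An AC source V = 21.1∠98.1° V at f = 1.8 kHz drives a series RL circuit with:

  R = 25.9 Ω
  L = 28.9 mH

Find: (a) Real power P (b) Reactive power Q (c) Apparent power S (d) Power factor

Step 1 — Angular frequency: ω = 2π·f = 2π·1800 = 1.131e+04 rad/s.
Step 2 — Component impedances:
  R: Z = R = 25.9 Ω
  L: Z = jωL = j·1.131e+04·0.0289 = 0 + j326.9 Ω
Step 3 — Series combination: Z_total = R + L = 25.9 + j326.9 Ω = 327.9∠85.5° Ω.
Step 4 — Source phasor: V = 21.1∠98.1° V = -2.973 + j20.89 V.
Step 5 — Current: I = V / Z = 0.0628 + j0.01407 A = 0.06435∠12.6° A.
Step 6 — Complex power: S = V·I* = 0.1073 + j1.354 VA.
Step 7 — Real power: P = Re(S) = 0.1073 W.
Step 8 — Reactive power: Q = Im(S) = 1.354 VAR.
Step 9 — Apparent power: |S| = 1.358 VA.
Step 10 — Power factor: PF = P/|S| = 0.07899 (lagging).

(a) P = 0.1073 W  (b) Q = 1.354 VAR  (c) S = 1.358 VA  (d) PF = 0.07899 (lagging)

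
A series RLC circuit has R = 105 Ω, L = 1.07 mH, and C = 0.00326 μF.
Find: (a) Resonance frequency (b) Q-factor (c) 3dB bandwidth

Step 1 — Resonance condition Im(Z)=0 gives ω₀ = 1/√(LC).
Step 2 — ω₀ = 1/√(0.00107·3.26e-09) = 5.354e+05 rad/s.
Step 3 — f₀ = ω₀/(2π) = 8.522e+04 Hz.
Step 4 — Series Q: Q = ω₀L/R = 5.354e+05·0.00107/105 = 5.456.
Step 5 — 3dB bandwidth: Δω = ω₀/Q = 9.813e+04 rad/s; BW = Δω/(2π) = 1.562e+04 Hz.

(a) f₀ = 8.522e+04 Hz  (b) Q = 5.456  (c) BW = 1.562e+04 Hz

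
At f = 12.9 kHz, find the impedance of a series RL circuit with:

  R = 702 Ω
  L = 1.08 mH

Step 1 — Angular frequency: ω = 2π·f = 2π·1.29e+04 = 8.105e+04 rad/s.
Step 2 — Component impedances:
  R: Z = R = 702 Ω
  L: Z = jωL = j·8.105e+04·0.00108 = 0 + j87.54 Ω
Step 3 — Series combination: Z_total = R + L = 702 + j87.54 Ω = 707.4∠7.1° Ω.

Z = 702 + j87.54 Ω = 707.4∠7.1° Ω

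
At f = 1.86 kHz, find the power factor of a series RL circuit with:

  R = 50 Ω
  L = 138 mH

Step 1 — Angular frequency: ω = 2π·f = 2π·1860 = 1.169e+04 rad/s.
Step 2 — Component impedances:
  R: Z = R = 50 Ω
  L: Z = jωL = j·1.169e+04·0.138 = 0 + j1613 Ω
Step 3 — Series combination: Z_total = R + L = 50 + j1613 Ω = 1614∠88.2° Ω.
Step 4 — Power factor: PF = cos(φ) = Re(Z)/|Z| = 50/1613.5 = 0.03099.
Step 5 — Type: Im(Z) = 1613 ⇒ lagging (phase φ = 88.2°).

PF = 0.03099 (lagging, φ = 88.2°)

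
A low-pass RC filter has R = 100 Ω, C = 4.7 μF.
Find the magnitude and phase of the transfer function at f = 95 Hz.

Step 1 — Angular frequency: ω = 2π·95 = 596.9 rad/s.
Step 2 — Transfer function: H(jω) = 1/(1 + jωRC).
Step 3 — Denominator: 1 + jωRC = 1 + j·596.9·100·4.7e-06 = 1 + j0.2805.
Step 4 — H = 0.927 - j0.2601.
Step 5 — Magnitude: |H| = 0.9628 (-0.3 dB); phase: φ = -15.7°.

|H| = 0.9628 (-0.3 dB), φ = -15.7°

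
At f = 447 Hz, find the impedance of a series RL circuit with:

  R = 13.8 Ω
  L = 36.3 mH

Step 1 — Angular frequency: ω = 2π·f = 2π·447 = 2809 rad/s.
Step 2 — Component impedances:
  R: Z = R = 13.8 Ω
  L: Z = jωL = j·2809·0.0363 = 0 + j102 Ω
Step 3 — Series combination: Z_total = R + L = 13.8 + j102 Ω = 102.9∠82.3° Ω.

Z = 13.8 + j102 Ω = 102.9∠82.3° Ω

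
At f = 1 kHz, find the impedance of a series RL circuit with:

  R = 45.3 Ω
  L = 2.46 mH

Step 1 — Angular frequency: ω = 2π·f = 2π·1000 = 6283 rad/s.
Step 2 — Component impedances:
  R: Z = R = 45.3 Ω
  L: Z = jωL = j·6283·0.00246 = 0 + j15.46 Ω
Step 3 — Series combination: Z_total = R + L = 45.3 + j15.46 Ω = 47.86∠18.8° Ω.

Z = 45.3 + j15.46 Ω = 47.86∠18.8° Ω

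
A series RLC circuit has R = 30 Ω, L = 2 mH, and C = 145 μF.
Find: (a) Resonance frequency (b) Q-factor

Step 1 — Resonance condition Im(Z)=0 gives ω₀ = 1/√(LC).
Step 2 — ω₀ = 1/√(0.002·0.000145) = 1857 rad/s.
Step 3 — f₀ = ω₀/(2π) = 295.5 Hz.
Step 4 — Series Q: Q = ω₀L/R = 1857·0.002/30 = 0.1238.

(a) f₀ = 295.5 Hz  (b) Q = 0.1238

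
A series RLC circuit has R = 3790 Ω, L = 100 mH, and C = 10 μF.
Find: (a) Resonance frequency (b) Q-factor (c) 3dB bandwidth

Step 1 — Resonance: ω₀ = 1/√(LC) = 1/√(0.1·1e-05) = 1000 rad/s.
Step 2 — f₀ = ω₀/(2π) = 159.2 Hz.
Step 3 — Series Q: Q = ω₀L/R = 1000·0.1/3790 = 0.02639.
Step 4 — Bandwidth: Δω = ω₀/Q = 3.79e+04 rad/s; BW = Δω/(2π) = 6032 Hz.

(a) f₀ = 159.2 Hz  (b) Q = 0.02639  (c) BW = 6032 Hz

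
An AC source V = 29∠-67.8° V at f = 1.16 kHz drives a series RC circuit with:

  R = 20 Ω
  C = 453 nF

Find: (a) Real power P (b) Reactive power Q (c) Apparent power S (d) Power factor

Step 1 — Angular frequency: ω = 2π·f = 2π·1160 = 7288 rad/s.
Step 2 — Component impedances:
  R: Z = R = 20 Ω
  C: Z = 1/(jωC) = -j/(ω·C) = 0 - j302.9 Ω
Step 3 — Series combination: Z_total = R + C = 20 - j302.9 Ω = 303.5∠-86.2° Ω.
Step 4 — Source phasor: V = 29∠-67.8° V = 10.96 - j26.85 V.
Step 5 — Current: I = V / Z = 0.09064 + j0.03019 A = 0.09554∠18.4° A.
Step 6 — Complex power: S = V·I* = 0.1826 - j2.765 VA.
Step 7 — Real power: P = Re(S) = 0.1826 W.
Step 8 — Reactive power: Q = Im(S) = -2.765 VAR.
Step 9 — Apparent power: |S| = 2.771 VA.
Step 10 — Power factor: PF = P/|S| = 0.06589 (leading).

(a) P = 0.1826 W  (b) Q = -2.765 VAR  (c) S = 2.771 VA  (d) PF = 0.06589 (leading)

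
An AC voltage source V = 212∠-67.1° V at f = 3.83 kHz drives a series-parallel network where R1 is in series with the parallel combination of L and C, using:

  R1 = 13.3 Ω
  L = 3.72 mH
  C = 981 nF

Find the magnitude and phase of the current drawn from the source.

Step 1 — Angular frequency: ω = 2π·f = 2π·3830 = 2.406e+04 rad/s.
Step 2 — Component impedances:
  R1: Z = R = 13.3 Ω
  L: Z = jωL = j·2.406e+04·0.00372 = 0 + j89.52 Ω
  C: Z = 1/(jωC) = -j/(ω·C) = 0 - j42.36 Ω
Step 3 — Parallel branch: L || C = 1/(1/L + 1/C) = 0 - j80.41 Ω.
Step 4 — Series with R1: Z_total = R1 + (L || C) = 13.3 - j80.41 Ω = 81.5∠-80.6° Ω.
Step 5 — Source phasor: V = 212∠-67.1° V = 82.49 - j195.3 V.
Step 6 — Ohm's law: I = V / Z_total = (82.49 - j195.3) / (13.3 - j80.41) = 2.529 + j0.6076 A.
Step 7 — Convert to polar: |I| = 2.601 A, ∠I = 13.5°.

I = 2.601∠13.5° A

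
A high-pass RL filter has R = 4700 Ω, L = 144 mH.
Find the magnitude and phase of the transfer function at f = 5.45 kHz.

Step 1 — Angular frequency: ω = 2π·5450 = 3.424e+04 rad/s.
Step 2 — Transfer function: H(jω) = jωL/(R + jωL).
Step 3 — Numerator jωL = j·4931; denominator R + jωL = 4700 + j4931.
Step 4 — H = 0.524 + j0.4994.
Step 5 — Magnitude: |H| = 0.7239 (-2.8 dB); phase: φ = 43.6°.

|H| = 0.7239 (-2.8 dB), φ = 43.6°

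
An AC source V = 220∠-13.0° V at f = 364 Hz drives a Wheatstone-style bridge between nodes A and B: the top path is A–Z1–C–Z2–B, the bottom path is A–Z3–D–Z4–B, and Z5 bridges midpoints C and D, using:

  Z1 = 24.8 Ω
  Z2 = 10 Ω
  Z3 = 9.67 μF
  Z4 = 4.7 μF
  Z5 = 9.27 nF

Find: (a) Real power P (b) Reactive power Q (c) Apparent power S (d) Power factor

Step 1 — Angular frequency: ω = 2π·f = 2π·364 = 2287 rad/s.
Step 2 — Component impedances:
  Z1: Z = R = 24.8 Ω
  Z2: Z = R = 10 Ω
  Z3: Z = 1/(jωC) = -j/(ω·C) = 0 - j45.22 Ω
  Z4: Z = 1/(jωC) = -j/(ω·C) = 0 - j93.03 Ω
  Z5: Z = 1/(jωC) = -j/(ω·C) = 0 - j4.717e+04 Ω
Step 3 — Bridge requires nodal analysis (the Z5 bridge couples midpoints C and D, so the two paths cannot be reduced to a simple series/parallel combination). Setting node B to ground and injecting 1 A at node A, the 3-node admittance system at A, C, D solves to V_A = Z_AB = 32.72 - j8.241 Ω = 33.75∠-14.1° Ω.
Step 4 — Source phasor: V = 220∠-13.0° V = 214.4 - j49.49 V.
Step 5 — Current: I = V / Z = 6.518 + j0.1292 A = 6.519∠1.1° A.
Step 6 — Complex power: S = V·I* = 1391 - j350.3 VA.
Step 7 — Real power: P = Re(S) = 1391 W.
Step 8 — Reactive power: Q = Im(S) = -350.3 VAR.
Step 9 — Apparent power: |S| = 1434 VA.
Step 10 — Power factor: PF = P/|S| = 0.9697 (leading).

(a) P = 1391 W  (b) Q = -350.3 VAR  (c) S = 1434 VA  (d) PF = 0.9697 (leading)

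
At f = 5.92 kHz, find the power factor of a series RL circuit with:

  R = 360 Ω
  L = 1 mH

Step 1 — Angular frequency: ω = 2π·f = 2π·5920 = 3.72e+04 rad/s.
Step 2 — Component impedances:
  R: Z = R = 360 Ω
  L: Z = jωL = j·3.72e+04·0.001 = 0 + j37.2 Ω
Step 3 — Series combination: Z_total = R + L = 360 + j37.2 Ω = 361.9∠5.9° Ω.
Step 4 — Power factor: PF = cos(φ) = Re(Z)/|Z| = 360/361.9 = 0.9947.
Step 5 — Type: Im(Z) = 37.2 ⇒ lagging (phase φ = 5.9°).

PF = 0.9947 (lagging, φ = 5.9°)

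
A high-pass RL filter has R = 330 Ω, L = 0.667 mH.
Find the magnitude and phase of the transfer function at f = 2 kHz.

Step 1 — Angular frequency: ω = 2π·2000 = 1.257e+04 rad/s.
Step 2 — Transfer function: H(jω) = jωL/(R + jωL).
Step 3 — Numerator jωL = j·8.382; denominator R + jωL = 330 + j8.382.
Step 4 — H = 0.0006447 + j0.02538.
Step 5 — Magnitude: |H| = 0.02539 (-31.9 dB); phase: φ = 88.5°.

|H| = 0.02539 (-31.9 dB), φ = 88.5°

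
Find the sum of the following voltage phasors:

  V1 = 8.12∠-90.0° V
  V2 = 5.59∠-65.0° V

Step 1 — Convert each phasor to rectangular form:
  V1 = 8.12·(cos(-90.0°) + j·sin(-90.0°)) = 0 - j8.12 V
  V2 = 5.59·(cos(-65.0°) + j·sin(-65.0°)) = 2.362 - j5.066 V
Step 2 — Sum components: V_total = 2.362 - j13.19 V.
Step 3 — Convert to polar: |V_total| = 13.4 V, ∠V_total = -79.8°.

V_total = 13.4∠-79.8° V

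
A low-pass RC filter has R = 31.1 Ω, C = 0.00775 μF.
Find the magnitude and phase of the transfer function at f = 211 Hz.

Step 1 — Angular frequency: ω = 2π·211 = 1326 rad/s.
Step 2 — Transfer function: H(jω) = 1/(1 + jωRC).
Step 3 — Denominator: 1 + jωRC = 1 + j·1326·31.1·7.75e-09 = 1 + j0.0003195.
Step 4 — H = 1 - j0.0003195.
Step 5 — Magnitude: |H| = 1 (-0.0 dB); phase: φ = -0.0°.

|H| = 1 (-0.0 dB), φ = -0.0°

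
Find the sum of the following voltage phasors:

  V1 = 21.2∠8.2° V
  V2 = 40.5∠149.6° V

Step 1 — Convert each phasor to rectangular form:
  V1 = 21.2·(cos(8.2°) + j·sin(8.2°)) = 20.98 + j3.024 V
  V2 = 40.5·(cos(149.6°) + j·sin(149.6°)) = -34.93 + j20.49 V
Step 2 — Sum components: V_total = -13.95 + j23.52 V.
Step 3 — Convert to polar: |V_total| = 27.34 V, ∠V_total = 120.7°.

V_total = 27.34∠120.7° V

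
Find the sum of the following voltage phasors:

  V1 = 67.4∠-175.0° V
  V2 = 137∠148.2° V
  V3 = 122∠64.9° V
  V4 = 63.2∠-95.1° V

Step 1 — Convert each phasor to rectangular form:
  V1 = 67.4·(cos(-175.0°) + j·sin(-175.0°)) = -67.14 - j5.874 V
  V2 = 137·(cos(148.2°) + j·sin(148.2°)) = -116.4 + j72.19 V
  V3 = 122·(cos(64.9°) + j·sin(64.9°)) = 51.75 + j110.5 V
  V4 = 63.2·(cos(-95.1°) + j·sin(-95.1°)) = -5.618 - j62.95 V
Step 2 — Sum components: V_total = -137.4 + j113.8 V.
Step 3 — Convert to polar: |V_total| = 178.5 V, ∠V_total = 140.4°.

V_total = 178.5∠140.4° V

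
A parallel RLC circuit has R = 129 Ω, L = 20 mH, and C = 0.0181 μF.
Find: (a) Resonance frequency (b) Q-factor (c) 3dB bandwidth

Step 1 — Resonance: ω₀ = 1/√(LC) = 1/√(0.02·1.81e-08) = 5.256e+04 rad/s.
Step 2 — f₀ = ω₀/(2π) = 8365 Hz.
Step 3 — Parallel Q: Q = R/(ω₀L) = 129/(5.256e+04·0.02) = 0.1227.
Step 4 — Bandwidth: Δω = ω₀/Q = 4.283e+05 rad/s; BW = Δω/(2π) = 6.816e+04 Hz.

(a) f₀ = 8365 Hz  (b) Q = 0.1227  (c) BW = 6.816e+04 Hz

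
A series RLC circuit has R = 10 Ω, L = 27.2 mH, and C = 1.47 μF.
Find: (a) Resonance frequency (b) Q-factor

Step 1 — Resonance condition Im(Z)=0 gives ω₀ = 1/√(LC).
Step 2 — ω₀ = 1/√(0.0272·1.47e-06) = 5001 rad/s.
Step 3 — f₀ = ω₀/(2π) = 795.9 Hz.
Step 4 — Series Q: Q = ω₀L/R = 5001·0.0272/10 = 13.6.

(a) f₀ = 795.9 Hz  (b) Q = 13.6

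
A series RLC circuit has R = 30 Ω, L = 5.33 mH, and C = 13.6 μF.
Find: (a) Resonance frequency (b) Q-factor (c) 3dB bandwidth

Step 1 — Resonance: ω₀ = 1/√(LC) = 1/√(0.00533·1.36e-05) = 3714 rad/s.
Step 2 — f₀ = ω₀/(2π) = 591.1 Hz.
Step 3 — Series Q: Q = ω₀L/R = 3714·0.00533/30 = 0.6599.
Step 4 — Bandwidth: Δω = ω₀/Q = 5629 rad/s; BW = Δω/(2π) = 895.8 Hz.

(a) f₀ = 591.1 Hz  (b) Q = 0.6599  (c) BW = 895.8 Hz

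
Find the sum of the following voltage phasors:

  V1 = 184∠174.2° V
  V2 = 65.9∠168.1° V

Step 1 — Convert each phasor to rectangular form:
  V1 = 184·(cos(174.2°) + j·sin(174.2°)) = -183.1 + j18.59 V
  V2 = 65.9·(cos(168.1°) + j·sin(168.1°)) = -64.48 + j13.59 V
Step 2 — Sum components: V_total = -247.5 + j32.18 V.
Step 3 — Convert to polar: |V_total| = 249.6 V, ∠V_total = 172.6°.

V_total = 249.6∠172.6° V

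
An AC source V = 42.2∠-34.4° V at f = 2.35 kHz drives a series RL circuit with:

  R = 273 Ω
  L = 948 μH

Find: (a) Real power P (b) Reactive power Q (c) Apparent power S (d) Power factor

Step 1 — Angular frequency: ω = 2π·f = 2π·2350 = 1.477e+04 rad/s.
Step 2 — Component impedances:
  R: Z = R = 273 Ω
  L: Z = jωL = j·1.477e+04·0.000948 = 0 + j14 Ω
Step 3 — Series combination: Z_total = R + L = 273 + j14 Ω = 273.4∠2.9° Ω.
Step 4 — Source phasor: V = 42.2∠-34.4° V = 34.82 - j23.84 V.
Step 5 — Current: I = V / Z = 0.1227 - j0.09363 A = 0.1544∠-37.3° A.
Step 6 — Complex power: S = V·I* = 6.506 + j0.3336 VA.
Step 7 — Real power: P = Re(S) = 6.506 W.
Step 8 — Reactive power: Q = Im(S) = 0.3336 VAR.
Step 9 — Apparent power: |S| = 6.515 VA.
Step 10 — Power factor: PF = P/|S| = 0.9987 (lagging).

(a) P = 6.506 W  (b) Q = 0.3336 VAR  (c) S = 6.515 VA  (d) PF = 0.9987 (lagging)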